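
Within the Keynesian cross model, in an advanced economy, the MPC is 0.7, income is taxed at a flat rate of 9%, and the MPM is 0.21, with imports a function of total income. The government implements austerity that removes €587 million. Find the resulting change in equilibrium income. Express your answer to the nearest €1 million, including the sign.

−€1,024 million

Government-spending multiplier = 1/(1 − c(1−t) + m) = 1/(1 − 0.7×0.91 + 0.21) = 1/0.573 ≈ 1.745.
ΔY = k × ΔG = (−€587 million) / 0.573 ≈ −€1,024 million.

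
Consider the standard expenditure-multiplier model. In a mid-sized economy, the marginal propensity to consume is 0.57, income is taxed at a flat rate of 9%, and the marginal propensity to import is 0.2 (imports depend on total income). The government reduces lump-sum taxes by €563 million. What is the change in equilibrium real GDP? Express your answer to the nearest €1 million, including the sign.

A lump-sum tax change of −€563 million shifts disposable income by +€563 million; first-round consumption changes by −c × ΔT = −0.57 × (−€563 million) = +€320.91 million.
Expenditure multiplier = 1/(1 − c(1−t) + m) = 1/(1 − 0.57×0.91 + 0.2) = 1/0.6813 ≈ 1.468.
The tax multiplier is −c × k ≈ −0.837, so ΔY = k × (−c·ΔT) = (+€320.91 million) / 0.6813 ≈ +€471 million.

+€471 million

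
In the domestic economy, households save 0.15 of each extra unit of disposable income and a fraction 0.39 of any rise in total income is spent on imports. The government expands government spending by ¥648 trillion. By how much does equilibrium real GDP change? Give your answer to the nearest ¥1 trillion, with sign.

MPC = 1 − MPS = 1 − 0.15 = 0.85.
Government-spending multiplier = 1/(1 − c + m) = 1/(1 − 0.85 + 0.39) = 1/0.54 ≈ 1.852.
ΔY = k × ΔG = (+¥648 trillion) / 0.54 = +¥1,200 trillion.

+¥1,200 trillion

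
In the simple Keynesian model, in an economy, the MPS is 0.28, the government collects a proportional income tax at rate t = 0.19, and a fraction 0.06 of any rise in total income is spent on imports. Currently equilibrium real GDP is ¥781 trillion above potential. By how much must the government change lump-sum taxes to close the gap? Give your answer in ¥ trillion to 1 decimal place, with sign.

MPC = 1 − MPS = 1 − 0.28 = 0.72.
Spending multiplier = 1/(1 − c(1−t) + m) = 1/(1 − 0.72×0.81 + 0.06) = 1/0.4768 ≈ 2.097.
Tax multiplier = −c·k = −0.72/0.4768 ≈ −1.51. Need ΔY = −¥781 trillion, so ΔT = ΔY/(−c·k) = −(−¥781 trillion) × 0.4768 / 0.72 ≈ +¥517.2 trillion.
The government should raise lump-sum taxes by ¥517.2 trillion.

+¥517.2 trillion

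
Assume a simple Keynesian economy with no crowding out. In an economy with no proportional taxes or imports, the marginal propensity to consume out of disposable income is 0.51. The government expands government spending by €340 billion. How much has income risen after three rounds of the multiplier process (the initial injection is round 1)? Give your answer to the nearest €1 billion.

€602 billion

Round 1 adds ΔG = €340 billion; each later round is MPC = 0.51 times the previous.
After 3 rounds: 340 + 173.4 + 88.434 = ΔG·(1 − c^3)/(1 − c) = 340 × (1 − 0.132651)/0.49 ≈ €602 billion.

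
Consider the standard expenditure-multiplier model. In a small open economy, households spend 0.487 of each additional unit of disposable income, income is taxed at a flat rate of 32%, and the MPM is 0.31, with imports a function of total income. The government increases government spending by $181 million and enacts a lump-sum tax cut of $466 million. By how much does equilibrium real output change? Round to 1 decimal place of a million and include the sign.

+$416.8 million

Expenditure multiplier = 1/(1 − c(1−t) + m) = 1/(1 − 0.487×0.68 + 0.31) = 1/0.97884 ≈ 1.022.
ΔG contributes k·ΔG = (+$181 million) / 0.97884 ≈ +$184.9 million.
ΔT of −$466 million changes first-round spending by −c·ΔT = +$226.942 million, contributing k·(−c·ΔT) = (+$226.942 million) / 0.97884 ≈ +$231.8 million.
Net ΔY = k(ΔG − c·ΔT) = (+$407.942 million) / 0.97884 ≈ +$416.8 million.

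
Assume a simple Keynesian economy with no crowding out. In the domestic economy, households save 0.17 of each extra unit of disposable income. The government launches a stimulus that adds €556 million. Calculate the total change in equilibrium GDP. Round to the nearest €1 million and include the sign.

+€3,271 million

MPC = 1 − MPS = 1 − 0.17 = 0.83.
Government-spending multiplier = 1/(1 − MPC) = 1/(1 − 0.83) = 1/0.17 ≈ 5.882.
ΔY = k × ΔG = (+€556 million) / 0.17 ≈ +€3,271 million.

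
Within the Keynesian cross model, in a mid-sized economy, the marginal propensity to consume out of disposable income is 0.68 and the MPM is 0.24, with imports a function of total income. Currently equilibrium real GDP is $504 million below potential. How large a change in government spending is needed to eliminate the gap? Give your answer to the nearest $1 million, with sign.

Spending multiplier = 1/(1 − c + m) = 1/(1 − 0.68 + 0.24) = 1/0.56 ≈ 1.786.
Need ΔY = +$504 million, so ΔG = ΔY/k = (+$504 million) × 0.56 ≈ +$282 million.
The government should increase government spending by $282 million.

+$282 million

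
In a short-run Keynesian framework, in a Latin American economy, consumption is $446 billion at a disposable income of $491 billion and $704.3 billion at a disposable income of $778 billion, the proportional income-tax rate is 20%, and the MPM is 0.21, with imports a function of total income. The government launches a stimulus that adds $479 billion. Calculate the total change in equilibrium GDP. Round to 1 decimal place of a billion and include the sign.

+$977.6 billion

MPC = ΔC/ΔYd = (704.3 − 446)/(778 − 491) = 258.3/287 = 0.9.
Expenditure multiplier = 1/(1 − c(1−t) + m) = 1/(1 − 0.9×0.8 + 0.21) = 1/0.49 ≈ 2.041.
ΔY = k × ΔG = (+$479 billion) / 0.49 ≈ +$977.6 billion.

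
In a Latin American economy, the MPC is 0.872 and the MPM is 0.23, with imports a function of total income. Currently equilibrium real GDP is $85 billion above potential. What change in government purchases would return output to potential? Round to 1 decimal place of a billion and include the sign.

Spending multiplier = 1/(1 − c + m) = 1/(1 − 0.872 + 0.23) = 1/0.358 ≈ 2.793.
Need ΔY = −$85 billion, so ΔG = ΔY/k = (−$85 billion) × 0.358 ≈ −$30.4 billion.
The government should cut government purchases by $30.4 billion.

−$30.4 billion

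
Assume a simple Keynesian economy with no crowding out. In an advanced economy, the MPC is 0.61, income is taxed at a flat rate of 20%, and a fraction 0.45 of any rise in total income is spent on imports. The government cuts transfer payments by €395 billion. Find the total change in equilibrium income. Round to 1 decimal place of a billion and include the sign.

−€250.5 billion

The transfer change shifts disposable income by −€395 billion, so first-round consumption changes by c·ΔTR = 0.61 × (−€395 billion) = −€240.95 billion.
Expenditure multiplier = 1/(1 − c(1−t) + m) = 1/(1 − 0.61×0.8 + 0.45) = 1/0.962 ≈ 1.04.
The transfer multiplier is c × k ≈ 0.634, so ΔY = k × (c·ΔTR) = (−€240.95 billion) / 0.962 ≈ −€250.5 billion.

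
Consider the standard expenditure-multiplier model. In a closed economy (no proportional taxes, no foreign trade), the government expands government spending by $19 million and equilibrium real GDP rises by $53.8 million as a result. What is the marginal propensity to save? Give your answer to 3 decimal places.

Implied spending multiplier k = ΔY/ΔG = 53.8/19 ≈ 2.8316.
Since k = 1/(1 − MPC), MPC = 1 − 1/k = 1 − ΔG/ΔY = 1 − 19/53.8 ≈ 0.647.
MPS = 1 − MPC = 0.353.

0.353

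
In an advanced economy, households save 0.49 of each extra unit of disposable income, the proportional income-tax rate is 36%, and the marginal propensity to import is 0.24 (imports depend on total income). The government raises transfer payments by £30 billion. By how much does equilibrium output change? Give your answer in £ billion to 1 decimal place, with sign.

+£16.7 billion

MPC = 1 − MPS = 1 − 0.49 = 0.51.
The transfer change shifts disposable income by +£30 billion, so first-round consumption changes by c·ΔTR = 0.51 × (+£30 billion) = +£15.3 billion.
Expenditure multiplier = 1/(1 − c(1−t) + m) = 1/(1 − 0.51×0.64 + 0.24) = 1/0.9136 ≈ 1.095.
The transfer multiplier is c × k ≈ 0.558, so ΔY = k × (c·ΔTR) = (+£15.3 billion) / 0.9136 ≈ +£16.7 billion.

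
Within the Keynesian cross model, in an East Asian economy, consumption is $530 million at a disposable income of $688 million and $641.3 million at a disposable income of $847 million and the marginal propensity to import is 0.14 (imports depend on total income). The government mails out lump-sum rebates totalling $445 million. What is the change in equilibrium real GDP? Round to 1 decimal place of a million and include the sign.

+$708.0 million

MPC = ΔC/ΔYd = (641.3 − 530)/(847 − 688) = 111.3/159 = 0.7.
A lump-sum tax change of −$445 million shifts disposable income by +$445 million; first-round consumption changes by −c × ΔT = −0.7 × (−$445 million) = +$311.5 million.
Expenditure multiplier = 1/(1 − c + m) = 1/(1 − 0.7 + 0.14) = 1/0.44 ≈ 2.273.
The tax multiplier is −c × k ≈ −1.591, so ΔY = k × (−c·ΔT) = (+$311.5 million) / 0.44 ≈ +$708 million.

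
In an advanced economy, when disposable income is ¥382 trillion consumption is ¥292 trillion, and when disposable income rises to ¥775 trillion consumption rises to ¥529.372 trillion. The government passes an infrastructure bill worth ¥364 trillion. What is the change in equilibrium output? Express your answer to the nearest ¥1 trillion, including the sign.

MPC = ΔC/ΔYd = (529.372 − 292)/(775 − 382) = 237.372/393 = 0.604.
Spending multiplier = 1/(1 − MPC) = 1/(1 − 0.604) = 1/0.396 ≈ 2.525.
ΔY = k × ΔG = (+¥364 trillion) / 0.396 ≈ +¥919 trillion.

+¥919 trillion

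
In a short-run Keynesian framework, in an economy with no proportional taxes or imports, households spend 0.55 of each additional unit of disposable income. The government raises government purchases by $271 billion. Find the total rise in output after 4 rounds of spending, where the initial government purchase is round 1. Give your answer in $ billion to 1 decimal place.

$547.1 billion

Round 1 adds ΔG = $271 billion; each later round is MPC = 0.55 times the previous.
After 4 rounds: 271 + 149.05 + 81.9775 + 45.087625 = ΔG·(1 − c^4)/(1 − c) = 271 × (1 − 0.09150625)/0.45 ≈ $547.1 billion.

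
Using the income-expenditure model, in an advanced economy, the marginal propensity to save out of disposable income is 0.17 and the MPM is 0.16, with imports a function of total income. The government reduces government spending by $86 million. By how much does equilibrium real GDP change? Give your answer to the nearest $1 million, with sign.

MPC = 1 − MPS = 1 − 0.17 = 0.83.
Spending multiplier = 1/(1 − c + m) = 1/(1 − 0.83 + 0.16) = 1/0.33 ≈ 3.03.
ΔY = k × ΔG = (−$86 million) / 0.33 ≈ −$261 million.

−$261 million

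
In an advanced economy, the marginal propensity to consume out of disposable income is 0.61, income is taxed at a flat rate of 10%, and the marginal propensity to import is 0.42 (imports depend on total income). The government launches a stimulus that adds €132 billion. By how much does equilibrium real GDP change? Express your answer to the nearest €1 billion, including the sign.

+€152 billion

Spending multiplier = 1/(1 − c(1−t) + m) = 1/(1 − 0.61×0.9 + 0.42) = 1/0.871 ≈ 1.148.
ΔY = k × ΔG = (+€132 billion) / 0.871 ≈ +€152 billion.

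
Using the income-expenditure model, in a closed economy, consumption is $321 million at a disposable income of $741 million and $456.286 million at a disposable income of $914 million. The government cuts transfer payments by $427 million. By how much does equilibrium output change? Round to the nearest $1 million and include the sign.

−$1,532 million

MPC = ΔC/ΔYd = (456.286 − 321)/(914 − 741) = 135.286/173 = 0.782.
The transfer change shifts disposable income by −$427 million, so first-round consumption changes by c·ΔTR = 0.782 × (−$427 million) = −$333.914 million.
Expenditure multiplier = 1/(1 − MPC) = 1/(1 − 0.782) = 1/0.218 ≈ 4.587.
The transfer multiplier is c × k ≈ 3.587, so ΔY = k × (c·ΔTR) = (−$333.914 million) / 0.218 ≈ −$1,532 million.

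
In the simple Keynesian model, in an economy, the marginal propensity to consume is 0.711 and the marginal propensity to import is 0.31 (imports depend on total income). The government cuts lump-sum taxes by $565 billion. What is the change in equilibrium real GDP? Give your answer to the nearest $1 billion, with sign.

+$671 billion

A lump-sum tax change of −$565 billion shifts disposable income by +$565 billion; first-round consumption changes by −c × ΔT = −0.711 × (−$565 billion) = +$401.715 billion.
Expenditure multiplier = 1/(1 − c + m) = 1/(1 − 0.711 + 0.31) = 1/0.599 ≈ 1.669.
The tax multiplier is −c × k ≈ −1.187, so ΔY = k × (−c·ΔT) = (+$401.715 billion) / 0.599 ≈ +$671 billion.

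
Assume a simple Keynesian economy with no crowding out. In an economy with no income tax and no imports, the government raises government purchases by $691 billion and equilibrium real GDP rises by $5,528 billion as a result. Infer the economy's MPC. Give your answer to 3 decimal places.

0.875

Implied spending multiplier k = ΔY/ΔG = 5,528/691 = 8.
Since k = 1/(1 − MPC), MPC = 1 − 1/k = 1 − ΔG/ΔY = 1 − 691/5,528 = 0.875.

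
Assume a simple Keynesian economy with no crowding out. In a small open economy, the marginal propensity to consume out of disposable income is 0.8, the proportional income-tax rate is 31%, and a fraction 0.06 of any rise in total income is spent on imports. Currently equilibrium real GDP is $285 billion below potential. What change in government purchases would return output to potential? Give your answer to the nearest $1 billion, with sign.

+$145 billion

Spending multiplier = 1/(1 − c(1−t) + m) = 1/(1 − 0.8×0.69 + 0.06) = 1/0.508 ≈ 1.969.
Need ΔY = +$285 billion, so ΔG = ΔY/k = (+$285 billion) × 0.508 ≈ +$145 billion.
The government should increase government purchases by $145 billion.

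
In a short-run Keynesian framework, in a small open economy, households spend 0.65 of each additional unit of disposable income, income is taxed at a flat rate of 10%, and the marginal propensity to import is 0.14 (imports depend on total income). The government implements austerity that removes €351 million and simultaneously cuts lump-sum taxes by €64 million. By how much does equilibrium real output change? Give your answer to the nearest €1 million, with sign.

−€557 million

Expenditure multiplier = 1/(1 − c(1−t) + m) = 1/(1 − 0.65×0.9 + 0.14) = 1/0.555 ≈ 1.802.
ΔG contributes k·ΔG = (−€351 million) / 0.555 ≈ −€632.4 million.
ΔT of −€64 million changes first-round spending by −c·ΔT = +€41.6 million, contributing k·(−c·ΔT) = (+€41.6 million) / 0.555 ≈ +€75 million.
Net ΔY = k(ΔG − c·ΔT) = (−€309.4 million) / 0.555 ≈ −€557 million.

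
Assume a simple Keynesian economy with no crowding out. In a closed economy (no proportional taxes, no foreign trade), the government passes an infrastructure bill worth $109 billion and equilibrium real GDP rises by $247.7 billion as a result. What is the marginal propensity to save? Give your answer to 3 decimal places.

Implied spending multiplier k = ΔY/ΔG = 247.7/109 ≈ 2.2725.
Since k = 1/(1 − MPC), MPC = 1 − 1/k = 1 − ΔG/ΔY = 1 − 109/247.7 ≈ 0.560.
MPS = 1 − MPC = 0.440.

0.440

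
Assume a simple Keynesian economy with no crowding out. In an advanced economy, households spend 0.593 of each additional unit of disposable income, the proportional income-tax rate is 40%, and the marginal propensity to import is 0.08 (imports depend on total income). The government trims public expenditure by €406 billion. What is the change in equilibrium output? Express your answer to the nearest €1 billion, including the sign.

Spending multiplier = 1/(1 − c(1−t) + m) = 1/(1 − 0.593×0.6 + 0.08) = 1/0.7242 ≈ 1.381.
ΔY = k × ΔG = (−€406 billion) / 0.7242 ≈ −€561 billion.

−€561 billion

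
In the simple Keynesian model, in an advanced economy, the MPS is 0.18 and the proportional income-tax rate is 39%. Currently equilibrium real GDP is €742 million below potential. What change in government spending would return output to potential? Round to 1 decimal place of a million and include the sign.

+€370.9 million

MPC = 1 − MPS = 1 − 0.18 = 0.82.
Spending multiplier = 1/(1 − c(1−t)) = 1/(1 − 0.82×0.61) = 1/0.4998 ≈ 2.001.
Need ΔY = +€742 million, so ΔG = ΔY/k = (+€742 million) × 0.4998 ≈ +€370.9 million.
The government should increase government spending by €370.9 million.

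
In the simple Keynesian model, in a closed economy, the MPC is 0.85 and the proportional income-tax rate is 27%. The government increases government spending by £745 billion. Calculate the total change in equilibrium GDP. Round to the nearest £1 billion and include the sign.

+£1,963 billion

Spending multiplier = 1/(1 − c(1−t)) = 1/(1 − 0.85×0.73) = 1/0.3795 ≈ 2.635.
ΔY = k × ΔG = (+£745 billion) / 0.3795 ≈ +£1,963 billion.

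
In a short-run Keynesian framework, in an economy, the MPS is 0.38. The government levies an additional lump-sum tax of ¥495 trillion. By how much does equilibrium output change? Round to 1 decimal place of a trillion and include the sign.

MPC = 1 − MPS = 1 − 0.38 = 0.62.
A lump-sum tax change of +¥495 trillion shifts disposable income by −¥495 trillion; first-round consumption changes by −c × ΔT = −0.62 × (+¥495 trillion) = −¥306.9 trillion.
Expenditure multiplier = 1/(1 − MPC) = 1/(1 − 0.62) = 1/0.38 ≈ 2.632.
The tax multiplier is −c × k ≈ −1.632, so ΔY = k × (−c·ΔT) = (−¥306.9 trillion) / 0.38 ≈ −¥807.6 trillion.

−¥807.6 trillion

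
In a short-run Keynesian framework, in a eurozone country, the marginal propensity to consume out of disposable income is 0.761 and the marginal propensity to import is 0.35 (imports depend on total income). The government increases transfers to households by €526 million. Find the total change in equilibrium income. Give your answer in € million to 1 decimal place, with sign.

+€679.6 million

The transfer change shifts disposable income by +€526 million, so first-round consumption changes by c·ΔTR = 0.761 × (+€526 million) = +€400.286 million.
Expenditure multiplier = 1/(1 − c + m) = 1/(1 − 0.761 + 0.35) = 1/0.589 ≈ 1.698.
The transfer multiplier is c × k ≈ 1.292, so ΔY = k × (c·ΔTR) = (+€400.286 million) / 0.589 ≈ +€679.6 million.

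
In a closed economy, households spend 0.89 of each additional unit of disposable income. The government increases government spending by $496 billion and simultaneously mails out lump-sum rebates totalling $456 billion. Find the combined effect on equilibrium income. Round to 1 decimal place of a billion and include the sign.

+$8,198.5 billion

Expenditure multiplier = 1/(1 − MPC) = 1/(1 − 0.89) = 1/0.11 ≈ 9.091.
ΔG contributes k·ΔG = (+$496 billion) / 0.11 ≈ +$4,509.1 billion.
ΔT of −$456 billion changes first-round spending by −c·ΔT = +$405.84 billion, contributing k·(−c·ΔT) = (+$405.84 billion) / 0.11 ≈ +$3,689.5 billion.
Net ΔY = k(ΔG − c·ΔT) = (+$901.84 billion) / 0.11 ≈ +$8,198.5 billion.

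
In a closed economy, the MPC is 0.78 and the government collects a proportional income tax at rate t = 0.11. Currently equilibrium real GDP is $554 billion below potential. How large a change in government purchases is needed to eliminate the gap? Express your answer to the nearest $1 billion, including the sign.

Spending multiplier = 1/(1 − c(1−t)) = 1/(1 − 0.78×0.89) = 1/0.3058 ≈ 3.27.
Need ΔY = +$554 billion, so ΔG = ΔY/k = (+$554 billion) × 0.3058 ≈ +$169 billion.
The government should increase government purchases by $169 billion.

+$169 billion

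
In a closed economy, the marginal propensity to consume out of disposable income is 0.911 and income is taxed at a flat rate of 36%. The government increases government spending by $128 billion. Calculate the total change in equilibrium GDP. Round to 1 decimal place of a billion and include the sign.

Government-spending multiplier = 1/(1 − c(1−t)) = 1/(1 − 0.911×0.64) = 1/0.41696 ≈ 2.398.
ΔY = k × ΔG = (+$128 billion) / 0.41696 ≈ +$307 billion.

+$307.0 billion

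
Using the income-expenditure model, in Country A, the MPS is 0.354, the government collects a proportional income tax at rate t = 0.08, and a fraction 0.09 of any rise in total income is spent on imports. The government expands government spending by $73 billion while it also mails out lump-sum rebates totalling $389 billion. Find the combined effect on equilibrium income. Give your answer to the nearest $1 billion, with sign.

+$654 billion

MPC = 1 − MPS = 1 − 0.354 = 0.646.
Expenditure multiplier = 1/(1 − c(1−t) + m) = 1/(1 − 0.646×0.92 + 0.09) = 1/0.49568 ≈ 2.017.
ΔG contributes k·ΔG = (+$73 billion) / 0.49568 ≈ +$147.3 billion.
ΔT of −$389 billion changes first-round spending by −c·ΔT = +$251.294 billion, contributing k·(−c·ΔT) = (+$251.294 billion) / 0.49568 ≈ +$507 billion.
Net ΔY = k(ΔG − c·ΔT) = (+$324.294 billion) / 0.49568 ≈ +$654 billion.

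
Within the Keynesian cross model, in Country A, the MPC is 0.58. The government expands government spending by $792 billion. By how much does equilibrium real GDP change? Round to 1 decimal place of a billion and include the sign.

Government-spending multiplier = 1/(1 − MPC) = 1/(1 − 0.58) = 1/0.42 ≈ 2.381.
ΔY = k × ΔG = (+$792 billion) / 0.42 ≈ +$1,885.7 billion.

+$1,885.7 billion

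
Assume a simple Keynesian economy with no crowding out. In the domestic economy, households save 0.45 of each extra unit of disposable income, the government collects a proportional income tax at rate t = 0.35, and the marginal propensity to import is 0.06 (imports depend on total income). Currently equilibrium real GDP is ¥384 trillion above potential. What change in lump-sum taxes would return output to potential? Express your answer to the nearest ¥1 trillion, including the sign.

MPC = 1 − MPS = 1 − 0.45 = 0.55.
Spending multiplier = 1/(1 − c(1−t) + m) = 1/(1 − 0.55×0.65 + 0.06) = 1/0.7025 ≈ 1.423.
Tax multiplier = −c·k = −0.55/0.7025 ≈ −0.783. Need ΔY = −¥384 trillion, so ΔT = ΔY/(−c·k) = −(−¥384 trillion) × 0.7025 / 0.55 ≈ +¥490 trillion.
The government should raise lump-sum taxes by ¥490 trillion.

+¥490 trillion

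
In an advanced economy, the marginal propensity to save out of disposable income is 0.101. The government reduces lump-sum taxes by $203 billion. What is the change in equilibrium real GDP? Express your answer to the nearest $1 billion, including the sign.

+$1,807 billion

MPC = 1 − MPS = 1 − 0.101 = 0.899.
A lump-sum tax change of −$203 billion shifts disposable income by +$203 billion; first-round consumption changes by −c × ΔT = −0.899 × (−$203 billion) = +$182.497 billion.
Expenditure multiplier = 1/(1 − MPC) = 1/(1 − 0.899) = 1/0.101 ≈ 9.901.
The tax multiplier is −c × k ≈ −8.901, so ΔY = k × (−c·ΔT) = (+$182.497 billion) / 0.101 ≈ +$1,807 billion.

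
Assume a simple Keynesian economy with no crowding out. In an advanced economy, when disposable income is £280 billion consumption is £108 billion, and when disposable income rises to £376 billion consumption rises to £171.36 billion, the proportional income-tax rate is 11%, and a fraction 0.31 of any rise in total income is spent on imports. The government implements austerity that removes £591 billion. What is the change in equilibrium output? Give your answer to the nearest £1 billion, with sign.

−£818 billion

MPC = ΔC/ΔYd = (171.36 − 108)/(376 − 280) = 63.36/96 = 0.66.
Spending multiplier = 1/(1 − c(1−t) + m) = 1/(1 − 0.66×0.89 + 0.31) = 1/0.7226 ≈ 1.384.
ΔY = k × ΔG = (−£591 billion) / 0.7226 ≈ −£818 billion.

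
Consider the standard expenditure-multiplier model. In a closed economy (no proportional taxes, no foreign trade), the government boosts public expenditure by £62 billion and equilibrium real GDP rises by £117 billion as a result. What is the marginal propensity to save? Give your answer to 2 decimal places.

0.53

Implied spending multiplier k = ΔY/ΔG = 117/62 ≈ 1.8871.
Since k = 1/(1 − MPC), MPC = 1 − 1/k = 1 − ΔG/ΔY = 1 − 62/117 ≈ 0.47.
MPS = 1 − MPC = 0.53.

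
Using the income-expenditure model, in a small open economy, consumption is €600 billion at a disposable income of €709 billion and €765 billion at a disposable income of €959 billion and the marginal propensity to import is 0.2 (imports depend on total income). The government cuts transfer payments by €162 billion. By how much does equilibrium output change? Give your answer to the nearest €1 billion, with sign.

MPC = ΔC/ΔYd = (765 − 600)/(959 − 709) = 165/250 = 0.66.
The transfer change shifts disposable income by −€162 billion, so first-round consumption changes by c·ΔTR = 0.66 × (−€162 billion) = −€106.92 billion.
Expenditure multiplier = 1/(1 − c + m) = 1/(1 − 0.66 + 0.2) = 1/0.54 ≈ 1.852.
The transfer multiplier is c × k ≈ 1.222, so ΔY = k × (c·ΔTR) = (−€106.92 billion) / 0.54 = −€198 billion.

−€198 billion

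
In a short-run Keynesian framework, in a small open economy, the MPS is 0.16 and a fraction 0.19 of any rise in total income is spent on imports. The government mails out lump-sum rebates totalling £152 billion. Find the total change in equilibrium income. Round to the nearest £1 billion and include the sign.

+£365 billion

MPC = 1 − MPS = 1 − 0.16 = 0.84.
A lump-sum tax change of −£152 billion shifts disposable income by +£152 billion; first-round consumption changes by −c × ΔT = −0.84 × (−£152 billion) = +£127.68 billion.
Expenditure multiplier = 1/(1 − c + m) = 1/(1 − 0.84 + 0.19) = 1/0.35 ≈ 2.857.
The tax multiplier is −c × k = −2.4, so ΔY = k × (−c·ΔT) = (+£127.68 billion) / 0.35 ≈ +£365 billion.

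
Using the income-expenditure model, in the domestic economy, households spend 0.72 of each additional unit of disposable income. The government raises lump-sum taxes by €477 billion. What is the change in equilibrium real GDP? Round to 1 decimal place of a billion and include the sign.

−€1,226.6 billion

A lump-sum tax change of +€477 billion shifts disposable income by −€477 billion; first-round consumption changes by −c × ΔT = −0.72 × (+€477 billion) = −€343.44 billion.
Expenditure multiplier = 1/(1 − MPC) = 1/(1 − 0.72) = 1/0.28 ≈ 3.571.
The tax multiplier is −c × k ≈ −2.571, so ΔY = k × (−c·ΔT) = (−€343.44 billion) / 0.28 ≈ −€1,226.6 billion.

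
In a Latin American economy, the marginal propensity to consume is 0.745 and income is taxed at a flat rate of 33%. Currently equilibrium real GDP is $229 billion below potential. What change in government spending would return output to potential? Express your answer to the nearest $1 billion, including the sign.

+$115 billion

Spending multiplier = 1/(1 − c(1−t)) = 1/(1 − 0.745×0.67) = 1/0.50085 ≈ 1.997.
Need ΔY = +$229 billion, so ΔG = ΔY/k = (+$229 billion) × 0.50085 ≈ +$115 billion.
The government should increase government spending by $115 billion.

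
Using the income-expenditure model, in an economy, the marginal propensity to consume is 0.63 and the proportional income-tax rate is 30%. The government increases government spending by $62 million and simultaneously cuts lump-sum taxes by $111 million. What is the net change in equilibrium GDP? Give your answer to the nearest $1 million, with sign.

Expenditure multiplier = 1/(1 − c(1−t)) = 1/(1 − 0.63×0.7) = 1/0.559 ≈ 1.789.
ΔG contributes k·ΔG = (+$62 million) / 0.559 ≈ +$110.9 million.
ΔT of −$111 million changes first-round spending by −c·ΔT = +$69.93 million, contributing k·(−c·ΔT) = (+$69.93 million) / 0.559 ≈ +$125.1 million.
Net ΔY = k(ΔG − c·ΔT) = (+$131.93 million) / 0.559 ≈ +$236 million.

+$236 million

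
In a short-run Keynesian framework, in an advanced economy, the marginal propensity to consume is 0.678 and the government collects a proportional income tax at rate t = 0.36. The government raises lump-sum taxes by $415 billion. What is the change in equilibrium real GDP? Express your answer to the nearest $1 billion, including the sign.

A lump-sum tax change of +$415 billion shifts disposable income by −$415 billion; first-round consumption changes by −c × ΔT = −0.678 × (+$415 billion) = −$281.37 billion.
Expenditure multiplier = 1/(1 − c(1−t)) = 1/(1 − 0.678×0.64) = 1/0.56608 ≈ 1.767.
The tax multiplier is −c × k ≈ −1.198, so ΔY = k × (−c·ΔT) = (−$281.37 billion) / 0.56608 ≈ −$497 billion.

−$497 billion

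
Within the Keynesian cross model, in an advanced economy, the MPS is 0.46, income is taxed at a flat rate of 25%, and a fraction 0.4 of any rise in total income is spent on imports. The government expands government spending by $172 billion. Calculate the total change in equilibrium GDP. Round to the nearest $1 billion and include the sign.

+$173 billion

MPC = 1 − MPS = 1 − 0.46 = 0.54.
Spending multiplier = 1/(1 − c(1−t) + m) = 1/(1 − 0.54×0.75 + 0.4) = 1/0.995 ≈ 1.005.
ΔY = k × ΔG = (+$172 billion) / 0.995 ≈ +$173 billion.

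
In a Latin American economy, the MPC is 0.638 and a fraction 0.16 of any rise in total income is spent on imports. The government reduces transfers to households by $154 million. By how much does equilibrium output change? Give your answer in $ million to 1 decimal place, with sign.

−$188.2 million

The transfer change shifts disposable income by −$154 million, so first-round consumption changes by c·ΔTR = 0.638 × (−$154 million) = −$98.252 million.
Expenditure multiplier = 1/(1 − c + m) = 1/(1 − 0.638 + 0.16) = 1/0.522 ≈ 1.916.
The transfer multiplier is c × k ≈ 1.222, so ΔY = k × (c·ΔTR) = (−$98.252 million) / 0.522 ≈ −$188.2 million.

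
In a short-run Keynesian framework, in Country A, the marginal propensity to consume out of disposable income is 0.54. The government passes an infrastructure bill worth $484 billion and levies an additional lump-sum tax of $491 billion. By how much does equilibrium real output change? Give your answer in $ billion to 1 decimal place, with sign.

Expenditure multiplier = 1/(1 − MPC) = 1/(1 − 0.54) = 1/0.46 ≈ 2.174.
ΔG contributes k·ΔG = (+$484 billion) / 0.46 ≈ +$1,052.2 billion.
ΔT of +$491 billion changes first-round spending by −c·ΔT = −$265.14 billion, contributing k·(−c·ΔT) = (−$265.14 billion) / 0.46 ≈ −$576.4 billion.
Net ΔY = k(ΔG − c·ΔT) = (+$218.86 billion) / 0.46 ≈ +$475.8 billion.

+$475.8 billion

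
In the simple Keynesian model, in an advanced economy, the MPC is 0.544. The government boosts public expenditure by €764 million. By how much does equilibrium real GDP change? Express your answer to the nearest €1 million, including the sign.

Government-spending multiplier = 1/(1 − MPC) = 1/(1 − 0.544) = 1/0.456 ≈ 2.193.
ΔY = k × ΔG = (+€764 million) / 0.456 ≈ +€1,675 million.

+€1,675 million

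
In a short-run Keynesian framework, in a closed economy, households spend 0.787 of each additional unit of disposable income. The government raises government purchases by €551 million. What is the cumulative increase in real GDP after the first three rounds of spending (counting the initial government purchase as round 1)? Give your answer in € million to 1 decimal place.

Round 1 adds ΔG = €551 million; each later round is MPC = 0.787 times the previous.
After 3 rounds: 551 + 433.637 + 341.272319 = ΔG·(1 − c^3)/(1 − c) = 551 × (1 − 0.487443403)/0.213 ≈ €1,325.9 million.

€1,325.9 million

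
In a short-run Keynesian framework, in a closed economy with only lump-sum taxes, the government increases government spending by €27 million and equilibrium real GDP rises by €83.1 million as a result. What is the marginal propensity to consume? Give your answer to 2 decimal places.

Implied spending multiplier k = ΔY/ΔG = 83.1/27 ≈ 3.0778.
Since k = 1/(1 − MPC), MPC = 1 − 1/k = 1 − ΔG/ΔY = 1 − 27/83.1 ≈ 0.68.

0.68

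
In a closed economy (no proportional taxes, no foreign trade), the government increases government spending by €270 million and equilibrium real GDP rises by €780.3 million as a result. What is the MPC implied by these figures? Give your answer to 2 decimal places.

Implied spending multiplier k = ΔY/ΔG = 780.3/270 = 2.89.
Since k = 1/(1 − MPC), MPC = 1 − 1/k = 1 − ΔG/ΔY = 1 − 270/780.3 ≈ 0.65.

0.65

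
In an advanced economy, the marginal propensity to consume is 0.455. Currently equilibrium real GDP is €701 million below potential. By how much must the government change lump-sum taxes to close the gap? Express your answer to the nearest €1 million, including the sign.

Spending multiplier = 1/(1 − MPC) = 1/(1 − 0.455) = 1/0.545 ≈ 1.835.
Tax multiplier = −c·k = −0.455/0.545 ≈ −0.835. Need ΔY = +€701 million, so ΔT = ΔY/(−c·k) = −(+€701 million) × 0.545 / 0.455 ≈ −€840 million.
The government should cut lump-sum taxes by €840 million.

−€840 million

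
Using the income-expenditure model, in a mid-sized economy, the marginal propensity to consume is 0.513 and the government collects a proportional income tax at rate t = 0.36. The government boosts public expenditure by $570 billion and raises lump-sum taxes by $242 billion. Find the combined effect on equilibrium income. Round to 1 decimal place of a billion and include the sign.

Expenditure multiplier = 1/(1 − c(1−t)) = 1/(1 − 0.513×0.64) = 1/0.67168 ≈ 1.489.
ΔG contributes k·ΔG = (+$570 billion) / 0.67168 ≈ +$848.6 billion.
ΔT of +$242 billion changes first-round spending by −c·ΔT = −$124.146 billion, contributing k·(−c·ΔT) = (−$124.146 billion) / 0.67168 ≈ −$184.8 billion.
Net ΔY = k(ΔG − c·ΔT) = (+$445.854 billion) / 0.67168 ≈ +$663.8 billion.

+$663.8 billion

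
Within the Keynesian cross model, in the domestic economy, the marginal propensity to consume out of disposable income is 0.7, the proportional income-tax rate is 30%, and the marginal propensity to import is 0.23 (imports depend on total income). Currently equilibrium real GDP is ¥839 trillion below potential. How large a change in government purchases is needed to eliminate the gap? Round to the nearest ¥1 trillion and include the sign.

+¥621 trillion

Spending multiplier = 1/(1 − c(1−t) + m) = 1/(1 − 0.7×0.7 + 0.23) = 1/0.74 ≈ 1.351.
Need ΔY = +¥839 trillion, so ΔG = ΔY/k = (+¥839 trillion) × 0.74 ≈ +¥621 trillion.
The government should increase government purchases by ¥621 trillion.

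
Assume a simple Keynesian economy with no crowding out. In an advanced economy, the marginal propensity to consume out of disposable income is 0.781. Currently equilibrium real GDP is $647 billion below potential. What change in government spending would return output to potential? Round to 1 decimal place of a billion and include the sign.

Spending multiplier = 1/(1 − MPC) = 1/(1 − 0.781) = 1/0.219 ≈ 4.566.
Need ΔY = +$647 billion, so ΔG = ΔY/k = (+$647 billion) × 0.219 ≈ +$141.7 billion.
The government should increase government spending by $141.7 billion.

+$141.7 billion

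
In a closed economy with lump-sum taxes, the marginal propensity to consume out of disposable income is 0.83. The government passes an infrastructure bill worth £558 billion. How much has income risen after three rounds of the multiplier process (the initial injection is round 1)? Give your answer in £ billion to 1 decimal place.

£1,405.5 billion

Round 1 adds ΔG = £558 billion; each later round is MPC = 0.83 times the previous.
After 3 rounds: 558 + 463.14 + 384.4062 = ΔG·(1 − c^3)/(1 − c) = 558 × (1 − 0.571787)/0.17 ≈ £1,405.5 billion.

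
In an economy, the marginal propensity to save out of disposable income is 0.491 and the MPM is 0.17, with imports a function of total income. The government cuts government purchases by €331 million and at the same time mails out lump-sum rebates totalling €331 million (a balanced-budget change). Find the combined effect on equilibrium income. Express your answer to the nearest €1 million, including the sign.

−€246 million

MPC = 1 − MPS = 1 − 0.491 = 0.509.
Expenditure multiplier = 1/(1 − c + m) = 1/(1 − 0.509 + 0.17) = 1/0.661 ≈ 1.513.
ΔG contributes k·ΔG = (−€331 million) / 0.661 ≈ −€500.8 million.
ΔT of −€331 million changes first-round spending by −c·ΔT = +€168.479 million, contributing k·(−c·ΔT) = (+€168.479 million) / 0.661 ≈ +€254.9 million.
Net ΔY = k(ΔG − c·ΔT) = (−€162.521 million) / 0.661 ≈ −€246 million.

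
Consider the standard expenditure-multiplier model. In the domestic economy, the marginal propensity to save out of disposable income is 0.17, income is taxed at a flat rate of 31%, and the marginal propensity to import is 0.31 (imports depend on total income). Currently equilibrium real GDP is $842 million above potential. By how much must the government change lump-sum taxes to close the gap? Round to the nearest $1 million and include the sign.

+$748 million

MPC = 1 − MPS = 1 − 0.17 = 0.83.
Spending multiplier = 1/(1 − c(1−t) + m) = 1/(1 − 0.83×0.69 + 0.31) = 1/0.7373 ≈ 1.356.
Tax multiplier = −c·k = −0.83/0.7373 ≈ −1.126. Need ΔY = −$842 million, so ΔT = ΔY/(−c·k) = −(−$842 million) × 0.7373 / 0.83 ≈ +$748 million.
The government should raise lump-sum taxes by $748 million.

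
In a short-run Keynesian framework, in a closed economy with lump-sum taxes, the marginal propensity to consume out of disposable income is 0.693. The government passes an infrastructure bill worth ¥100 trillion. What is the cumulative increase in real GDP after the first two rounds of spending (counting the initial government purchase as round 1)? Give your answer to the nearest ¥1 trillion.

Round 1 adds ΔG = ¥100 trillion; each later round is MPC = 0.693 times the previous.
After 2 rounds: 100 + 69.3 = ΔG·(1 − c^2)/(1 − c) = 100 × (1 − 0.480249)/0.307 ≈ ¥169 trillion.

¥169 trillion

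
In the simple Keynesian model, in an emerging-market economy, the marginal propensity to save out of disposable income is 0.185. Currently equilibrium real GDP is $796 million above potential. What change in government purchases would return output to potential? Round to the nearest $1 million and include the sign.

MPC = 1 − MPS = 1 − 0.185 = 0.815.
Spending multiplier = 1/(1 − MPC) = 1/(1 − 0.815) = 1/0.185 ≈ 5.405.
Need ΔY = −$796 million, so ΔG = ΔY/k = (−$796 million) × 0.185 ≈ −$147 million.
The government should cut government purchases by $147 million.

−$147 million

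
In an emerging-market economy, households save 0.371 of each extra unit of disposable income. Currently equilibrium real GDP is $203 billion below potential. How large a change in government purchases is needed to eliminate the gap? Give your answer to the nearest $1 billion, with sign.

+$75 billion

MPC = 1 − MPS = 1 − 0.371 = 0.629.
Spending multiplier = 1/(1 − MPC) = 1/(1 − 0.629) = 1/0.371 ≈ 2.695.
Need ΔY = +$203 billion, so ΔG = ΔY/k = (+$203 billion) × 0.371 ≈ +$75 billion.
The government should increase government purchases by $75 billion.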